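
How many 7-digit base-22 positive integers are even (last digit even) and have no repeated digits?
Last∈{0,2,4,6,8,10,12,14,16,18,20}. Last=0: 39070080. Last nonzero: 10×20×P(20,5) = 372096000. Total = 411166080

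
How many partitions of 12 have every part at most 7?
Let r_j(i) = number of partitions of i into parts ≤ j, for i = 0..12. r_1(i) = 1 for all i; r_j(i) = r_{j-1}(i) + r_j(i-j). Rows j = 2..7: ≤2: 1 1 2 2 3 3 4 4 5 5 6 6 7; ≤3: 1 1 2 3 4 5 7 8 10 12 14 16 19; ≤4: 1 1 2 3 5 6 9 11 15 18 23 27 34; ≤5: 1 1 2 3 5 7 10 13 18 23 30 37 47; ≤6: 1 1 2 3 5 7 11 14 20 26 35 44 58; ≤7: 1 1 2 3 5 7 11 15 21 28 38 49 65. r_7(12) = 65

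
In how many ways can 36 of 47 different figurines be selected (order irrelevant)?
C(47,36) = 47!/(36!×11!) = 17417133617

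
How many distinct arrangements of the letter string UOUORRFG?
8! / (1! × 2! × 2! × 2! × 1!) = 5040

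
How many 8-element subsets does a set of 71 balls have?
C(71,8) = 71!/(8!×63!) = 10639125640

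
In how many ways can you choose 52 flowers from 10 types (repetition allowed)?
C(52+10-1, 10-1) = C(61, 9) = 17341763505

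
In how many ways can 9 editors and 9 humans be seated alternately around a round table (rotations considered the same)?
Fix one of the editors: (9-1)! ways for the remaining editors, × 9! ways for the humans = 40320 × 362880 = 14631321600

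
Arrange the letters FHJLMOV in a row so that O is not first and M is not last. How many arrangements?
By inclusion-exclusion: 7! - 2×(7-1)! + (7-2)! = 5040 - 1440 + 120 = 3720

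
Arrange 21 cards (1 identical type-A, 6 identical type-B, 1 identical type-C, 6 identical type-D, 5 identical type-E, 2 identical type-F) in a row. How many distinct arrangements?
21! / (1! × 6! × 1! × 6! × 5! × 2!) = 410646075840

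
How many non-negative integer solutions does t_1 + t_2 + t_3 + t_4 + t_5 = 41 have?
C(41+5-1, 5-1) = C(45, 4) = 148995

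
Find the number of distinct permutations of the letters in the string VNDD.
4! / (2! × 1! × 1!) = 12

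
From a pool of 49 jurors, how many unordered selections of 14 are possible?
C(49,14) = 49!/(14!×35!) = 675248872536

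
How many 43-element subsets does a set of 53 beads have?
C(53,43) = 53!/(43!×10!) = 19499099620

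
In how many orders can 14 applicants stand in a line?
14! = 87178291200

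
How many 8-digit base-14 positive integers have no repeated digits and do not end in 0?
Last digit: 13 nonzero choices. First digit: 12 (nonzero, ≠last). Middle 6: P(12,6) = 665280. Total = 103783680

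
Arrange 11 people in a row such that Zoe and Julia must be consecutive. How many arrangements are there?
Treat the 2 as one block: (11-2+1)! × 2! = 3628800 × 2 = 7257600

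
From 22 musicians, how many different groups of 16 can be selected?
C(22,16) = 22!/(16!×6!) = 74613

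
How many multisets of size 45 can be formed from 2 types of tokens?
C(45+2-1, 2-1) = C(46, 1) = 46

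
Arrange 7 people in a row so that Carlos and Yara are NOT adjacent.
Total - adjacent = 7! - (7-1)!×2 = 5040 - 1440 = 3600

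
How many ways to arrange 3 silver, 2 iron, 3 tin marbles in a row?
8! / (3! × 2! × 3!) = 560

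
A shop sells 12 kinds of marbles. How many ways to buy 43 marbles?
C(43+12-1, 12-1) = C(54, 11) = 95722852680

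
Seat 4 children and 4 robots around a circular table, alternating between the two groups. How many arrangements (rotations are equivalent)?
Fix one of the children: (4-1)! ways for the remaining children, × 4! ways for the robots = 6 × 24 = 144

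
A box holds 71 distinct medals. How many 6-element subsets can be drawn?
C(71,6) = 71!/(6!×65!) = 143218999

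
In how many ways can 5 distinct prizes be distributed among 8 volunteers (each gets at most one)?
P(8,5) = 8!/(8-5)! = 6720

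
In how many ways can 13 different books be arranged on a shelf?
13! = 6227020800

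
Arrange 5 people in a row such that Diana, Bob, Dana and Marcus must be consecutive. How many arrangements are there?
Treat the 4 as one block: (5-4+1)! × 4! = 2 × 24 = 48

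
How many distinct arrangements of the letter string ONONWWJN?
8! / (2! × 1! × 3! × 2!) = 1680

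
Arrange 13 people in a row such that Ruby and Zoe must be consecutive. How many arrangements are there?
Treat the 2 as one block: (13-2+1)! × 2! = 479001600 × 2 = 958003200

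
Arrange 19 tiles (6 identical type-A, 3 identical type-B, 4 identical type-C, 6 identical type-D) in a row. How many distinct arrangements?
19! / (6! × 3! × 4! × 6!) = 1629547920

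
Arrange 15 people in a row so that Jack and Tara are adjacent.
Treat as block: (15-1)! × 2! = 87178291200 × 2 = 174356582400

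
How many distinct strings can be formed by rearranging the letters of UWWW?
4! / (1! × 3!) = 4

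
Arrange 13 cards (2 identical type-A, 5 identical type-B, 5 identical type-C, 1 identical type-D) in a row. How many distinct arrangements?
13! / (2! × 5! × 5! × 1!) = 216216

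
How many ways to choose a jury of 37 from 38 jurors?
C(38,37) = 38!/(37!×1!) = 38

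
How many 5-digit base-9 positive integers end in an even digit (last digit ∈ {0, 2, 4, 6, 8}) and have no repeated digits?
Last∈{0,2,4,6,8}. Last=0: 1680. Last nonzero: 4×7×P(7,3) = 5880. Total = 7560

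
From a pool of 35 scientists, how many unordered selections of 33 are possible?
C(35,33) = 35!/(33!×2!) = 595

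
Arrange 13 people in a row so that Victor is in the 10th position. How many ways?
Fix one position: (13-1)! = 479001600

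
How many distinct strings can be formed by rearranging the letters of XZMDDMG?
7! / (1! × 2! × 1! × 2! × 1!) = 1260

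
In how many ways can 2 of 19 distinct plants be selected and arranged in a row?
P(19,2) = 19!/(19-2)! = 342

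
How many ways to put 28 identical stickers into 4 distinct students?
C(28+4-1, 4-1) = C(31, 3) = 4495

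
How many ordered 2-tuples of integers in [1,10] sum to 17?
Coefficient of x^17 in (x + x² + ... + x^10)^2. By inclusion-exclusion on dice exceeding 10: Σ_j (-1)^j C(2,j)·C(17-1-10j, 1) = C(2,0)·C(16,1) - C(2,1)·C(6,1) = 1·16 - 2·6 = 4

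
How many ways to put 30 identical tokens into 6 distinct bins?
C(30+6-1, 6-1) = C(35, 5) = 324632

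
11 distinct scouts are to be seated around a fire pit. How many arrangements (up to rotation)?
Circular: fix one position, arrange the rest. (11-1)! = 3628800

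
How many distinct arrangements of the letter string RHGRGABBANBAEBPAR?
17! / (1! × 1! × 4! × 3! × 4! × 2! × 1! × 1!) = 51459408000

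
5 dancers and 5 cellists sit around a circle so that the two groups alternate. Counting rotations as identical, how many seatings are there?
Fix one of the dancers: (5-1)! ways for the remaining dancers, × 5! ways for the cellists = 24 × 120 = 2880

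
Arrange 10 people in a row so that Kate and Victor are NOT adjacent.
Total - adjacent = 10! - (10-1)!×2 = 3628800 - 725760 = 2903040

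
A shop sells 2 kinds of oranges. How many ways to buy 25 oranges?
C(25+2-1, 2-1) = C(26, 1) = 26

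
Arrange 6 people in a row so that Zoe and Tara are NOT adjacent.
Total - adjacent = 6! - (6-1)!×2 = 720 - 240 = 480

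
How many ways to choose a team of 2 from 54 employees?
C(54,2) = 54!/(2!×52!) = 1431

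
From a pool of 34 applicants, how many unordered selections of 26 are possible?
C(34,26) = 34!/(26!×8!) = 18156204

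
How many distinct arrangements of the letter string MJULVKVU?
8! / (2! × 1! × 1! × 1! × 1! × 2!) = 10080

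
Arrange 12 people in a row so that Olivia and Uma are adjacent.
Treat as block: (12-1)! × 2! = 39916800 × 2 = 79833600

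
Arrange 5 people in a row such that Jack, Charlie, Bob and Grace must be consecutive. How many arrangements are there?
Treat the 4 as one block: (5-4+1)! × 4! = 2 × 24 = 48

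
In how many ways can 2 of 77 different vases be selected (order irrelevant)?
C(77,2) = 77!/(2!×75!) = 2926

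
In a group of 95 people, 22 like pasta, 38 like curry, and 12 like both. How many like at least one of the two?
|A∪B| = |A| + |B| - |A∩B| = 22 + 38 - 12 = 48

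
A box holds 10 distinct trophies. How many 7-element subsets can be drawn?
C(10,7) = 10!/(7!×3!) = 120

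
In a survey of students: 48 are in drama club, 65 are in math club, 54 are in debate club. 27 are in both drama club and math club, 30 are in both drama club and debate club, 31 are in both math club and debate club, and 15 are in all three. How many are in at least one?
|A∪B∪C| = 48+65+54-27-30-31+15 = 94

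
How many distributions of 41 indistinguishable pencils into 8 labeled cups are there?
C(41+8-1, 8-1) = C(48, 7) = 73629072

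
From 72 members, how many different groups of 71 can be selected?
C(72,71) = 72!/(71!×1!) = 72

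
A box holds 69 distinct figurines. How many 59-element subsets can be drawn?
C(69,59) = 69!/(59!×10!) = 340032449328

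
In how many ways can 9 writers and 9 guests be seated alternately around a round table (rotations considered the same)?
Fix one of the writers: (9-1)! ways for the remaining writers, × 9! ways for the guests = 40320 × 362880 = 14631321600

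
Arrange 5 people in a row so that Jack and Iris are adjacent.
Treat as block: (5-1)! × 2! = 24 × 2 = 48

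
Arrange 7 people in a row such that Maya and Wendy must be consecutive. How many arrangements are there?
Treat the 2 as one block: (7-2+1)! × 2! = 720 × 2 = 1440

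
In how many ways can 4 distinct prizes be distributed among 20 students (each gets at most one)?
P(20,4) = 20!/(20-4)! = 116280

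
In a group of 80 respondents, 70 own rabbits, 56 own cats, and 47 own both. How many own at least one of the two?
|A∪B| = |A| + |B| - |A∩B| = 70 + 56 - 47 = 79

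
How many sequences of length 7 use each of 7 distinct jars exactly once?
7! = 5040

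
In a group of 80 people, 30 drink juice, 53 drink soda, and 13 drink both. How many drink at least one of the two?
|A∪B| = |A| + |B| - |A∩B| = 30 + 53 - 13 = 70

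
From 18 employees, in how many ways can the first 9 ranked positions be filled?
P(18,9) = 18!/(18-9)! = 17643225600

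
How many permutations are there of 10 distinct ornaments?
10! = 3628800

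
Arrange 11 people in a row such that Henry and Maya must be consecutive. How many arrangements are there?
Treat the 2 as one block: (11-2+1)! × 2! = 3628800 × 2 = 7257600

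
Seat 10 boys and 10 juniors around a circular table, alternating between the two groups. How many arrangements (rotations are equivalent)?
Fix one of the boys: (10-1)! ways for the remaining boys, × 10! ways for the juniors = 362880 × 3628800 = 1316818944000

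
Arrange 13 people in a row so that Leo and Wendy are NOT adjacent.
Total - adjacent = 13! - (13-1)!×2 = 6227020800 - 958003200 = 5269017600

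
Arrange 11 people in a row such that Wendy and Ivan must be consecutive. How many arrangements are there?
Treat the 2 as one block: (11-2+1)! × 2! = 3628800 × 2 = 7257600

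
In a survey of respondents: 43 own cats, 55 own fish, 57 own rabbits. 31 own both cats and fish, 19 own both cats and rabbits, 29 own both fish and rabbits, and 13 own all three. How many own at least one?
|A∪B∪C| = 43+55+57-31-19-29+13 = 89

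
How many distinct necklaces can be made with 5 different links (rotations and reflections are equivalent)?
(5-1)!/2 = 24/2 = 12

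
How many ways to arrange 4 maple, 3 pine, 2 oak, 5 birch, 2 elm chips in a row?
16! / (4! × 3! × 2! × 5! × 2!) = 302702400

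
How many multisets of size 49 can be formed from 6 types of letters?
C(49+6-1, 6-1) = C(54, 5) = 3162510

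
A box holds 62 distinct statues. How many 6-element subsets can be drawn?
C(62,6) = 62!/(6!×56!) = 61474519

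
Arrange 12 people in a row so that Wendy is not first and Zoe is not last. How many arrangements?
By inclusion-exclusion: 12! - 2×(12-1)! + (12-2)! = 479001600 - 79833600 + 3628800 = 402796800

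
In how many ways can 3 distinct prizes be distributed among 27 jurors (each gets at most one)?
P(27,3) = 27!/(27-3)! = 17550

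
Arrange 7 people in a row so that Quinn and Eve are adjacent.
Treat as block: (7-1)! × 2! = 720 × 2 = 1440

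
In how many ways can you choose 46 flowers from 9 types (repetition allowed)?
C(46+9-1, 9-1) = C(54, 8) = 1040465790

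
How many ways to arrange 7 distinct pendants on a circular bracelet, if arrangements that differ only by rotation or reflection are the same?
(7-1)!/2 = 720/2 = 360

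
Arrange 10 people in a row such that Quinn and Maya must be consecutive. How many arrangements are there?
Treat the 2 as one block: (10-2+1)! × 2! = 362880 × 2 = 725760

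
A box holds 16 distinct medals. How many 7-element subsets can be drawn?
C(16,7) = 16!/(7!×9!) = 11440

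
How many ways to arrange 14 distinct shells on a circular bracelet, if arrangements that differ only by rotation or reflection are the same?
(14-1)!/2 = 6227020800/2 = 3113510400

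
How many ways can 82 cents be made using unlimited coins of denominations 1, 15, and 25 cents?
Coefficient of x^82 in 1/(1-x^1) · 1/(1-x^15) · 1/(1-x^25). Case on j = number of 25-cent coins (j = 0..3); remainder r = 82 - 25j is made from {1,15} in ⌊r/15⌋+1 ways. r = 82, 57, 32, 7 → 6 + 4 + 3 + 1 = 14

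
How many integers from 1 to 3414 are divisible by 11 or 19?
⌊3414/11⌋ + ⌊3414/19⌋ - ⌊3414/209⌋ = 310 + 179 - 16 = 473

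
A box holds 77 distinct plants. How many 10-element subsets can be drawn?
C(77,10) = 77!/(10!×67!) = 1096993404430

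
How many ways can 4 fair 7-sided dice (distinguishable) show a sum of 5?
Coefficient of x^5 in (x + x² + ... + x^7)^4. By inclusion-exclusion on dice exceeding 7: Σ_j (-1)^j C(4,j)·C(5-1-7j, 3) = C(4,0)·C(4,3) = 1·4 = 4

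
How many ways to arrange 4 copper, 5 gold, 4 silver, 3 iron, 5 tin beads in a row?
21! / (4! × 5! × 4! × 3! × 5!) = 1026615189600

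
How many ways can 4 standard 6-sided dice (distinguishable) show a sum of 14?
Coefficient of x^14 in (x + x² + ... + x^6)^4. By inclusion-exclusion on dice exceeding 6: Σ_j (-1)^j C(4,j)·C(14-1-6j, 3) = C(4,0)·C(13,3) - C(4,1)·C(7,3) = 1·286 - 4·35 = 146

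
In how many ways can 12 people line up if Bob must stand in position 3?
Fix one position: (12-1)! = 39916800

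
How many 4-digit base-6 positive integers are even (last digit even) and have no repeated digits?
Last∈{0,2,4}. Last=0: 60. Last nonzero: 2×4×P(4,2) = 96. Total = 156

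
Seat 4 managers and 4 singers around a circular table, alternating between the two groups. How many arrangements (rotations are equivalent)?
Fix one of the managers: (4-1)! ways for the remaining managers, × 4! ways for the singers = 6 × 24 = 144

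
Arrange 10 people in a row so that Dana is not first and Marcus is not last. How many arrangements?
By inclusion-exclusion: 10! - 2×(10-1)! + (10-2)! = 3628800 - 725760 + 40320 = 2943360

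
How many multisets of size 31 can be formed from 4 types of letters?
C(31+4-1, 4-1) = C(34, 3) = 5984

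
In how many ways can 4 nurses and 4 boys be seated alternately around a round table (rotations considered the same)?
Fix one of the nurses: (4-1)! ways for the remaining nurses, × 4! ways for the boys = 6 × 24 = 144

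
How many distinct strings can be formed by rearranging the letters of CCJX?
4! / (1! × 2! × 1!) = 12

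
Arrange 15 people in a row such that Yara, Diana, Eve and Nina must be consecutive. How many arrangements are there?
Treat the 4 as one block: (15-4+1)! × 4! = 479001600 × 24 = 11496038400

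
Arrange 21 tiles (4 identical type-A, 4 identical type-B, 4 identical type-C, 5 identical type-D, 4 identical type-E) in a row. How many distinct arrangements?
21! / (4! × 4! × 4! × 5! × 4!) = 1283268987000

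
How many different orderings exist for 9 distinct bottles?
9! = 362880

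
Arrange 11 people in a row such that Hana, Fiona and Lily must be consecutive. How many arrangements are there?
Treat the 3 as one block: (11-3+1)! × 3! = 362880 × 6 = 2177280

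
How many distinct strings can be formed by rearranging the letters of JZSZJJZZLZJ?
11! / (1! × 1! × 5! × 4!) = 13860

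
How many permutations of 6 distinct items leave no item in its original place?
!6 = Σ_{j=0}^{6} (-1)^j·6!/j! = 720 - 720 + 360 - 120 + 30 - 6 + 1 = 265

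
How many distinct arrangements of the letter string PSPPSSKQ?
8! / (1! × 3! × 1! × 3!) = 1120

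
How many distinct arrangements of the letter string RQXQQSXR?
8! / (1! × 3! × 2! × 2!) = 1680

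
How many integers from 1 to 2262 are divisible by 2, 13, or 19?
⌊2262/2⌋+⌊2262/13⌋+⌊2262/19⌋ - ⌊2262/26⌋-⌊2262/38⌋-⌊2262/247⌋ + ⌊2262/494⌋ = 1131+174+119 - 87-59-9 + 4 = 1273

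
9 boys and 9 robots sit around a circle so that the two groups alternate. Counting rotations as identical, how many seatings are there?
Fix one of the boys: (9-1)! ways for the remaining boys, × 9! ways for the robots = 40320 × 362880 = 14631321600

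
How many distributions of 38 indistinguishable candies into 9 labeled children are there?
C(38+9-1, 9-1) = C(46, 8) = 260932815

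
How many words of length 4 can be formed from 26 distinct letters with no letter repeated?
P(26,4) = 26!/(26-4)! = 358800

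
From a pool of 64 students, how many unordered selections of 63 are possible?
C(64,63) = 64!/(63!×1!) = 64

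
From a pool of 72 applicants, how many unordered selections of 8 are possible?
C(72,8) = 72!/(8!×64!) = 11969016345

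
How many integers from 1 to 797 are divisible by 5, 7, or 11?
⌊797/5⌋+⌊797/7⌋+⌊797/11⌋ - ⌊797/35⌋-⌊797/55⌋-⌊797/77⌋ + ⌊797/385⌋ = 159+113+72 - 22-14-10 + 2 = 300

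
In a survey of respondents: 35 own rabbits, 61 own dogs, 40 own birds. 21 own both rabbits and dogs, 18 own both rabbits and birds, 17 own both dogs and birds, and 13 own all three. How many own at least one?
|A∪B∪C| = 35+61+40-21-18-17+13 = 93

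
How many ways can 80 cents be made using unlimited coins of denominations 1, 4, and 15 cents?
Coefficient of x^80 in 1/(1-x^1) · 1/(1-x^4) · 1/(1-x^15). Case on j = number of 15-cent coins (j = 0..5); remainder r = 80 - 15j is made from {1,4} in ⌊r/4⌋+1 ways. r = 80, 65, 50, 35, 20, 5 → 21 + 17 + 13 + 9 + 6 + 2 = 68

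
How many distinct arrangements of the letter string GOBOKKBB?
8! / (3! × 2! × 2! × 1!) = 1680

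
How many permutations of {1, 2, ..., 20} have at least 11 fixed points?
Exactly j fixed points: C(20,j)·!(20-j); sum over j ≥ 11 (derangement numbers via !m = (m-1)·(!(m-1) + !(m-2)): !0..!9 = 1, 0, 1, 2, 9, 44, 265, 1854, 14833, 133496). Σ_{j=11}^{20} C(20,j)·!(20-j) = C(20,11)·!9 + C(20,12)·!8 + C(20,13)·!7 + C(20,14)·!6 + C(20,15)·!5 + C(20,16)·!4 + C(20,17)·!3 + C(20,18)·!2 + C(20,19)·!1 + C(20,20)·!0 = 167960·133496 + 125970·14833 + 77520·1854 + 38760·265 + 15504·44 + 4845·9 + 1140·2 + 190·1 + 20·0 + 1·1 = 24445222902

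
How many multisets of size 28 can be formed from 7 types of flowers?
C(28+7-1, 7-1) = C(34, 6) = 1344904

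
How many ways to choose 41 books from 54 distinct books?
C(54,41) = 54!/(41!×13!) = 1108176102180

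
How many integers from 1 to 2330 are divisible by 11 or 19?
⌊2330/11⌋ + ⌊2330/19⌋ - ⌊2330/209⌋ = 211 + 122 - 11 = 322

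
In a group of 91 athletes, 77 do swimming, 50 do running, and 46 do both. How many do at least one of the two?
|A∪B| = |A| + |B| - |A∩B| = 77 + 50 - 46 = 81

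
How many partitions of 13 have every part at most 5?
Let r_j(i) = number of partitions of i into parts ≤ j, for i = 0..13. r_1(i) = 1 for all i; r_j(i) = r_{j-1}(i) + r_j(i-j). Rows j = 2..5: ≤2: 1 1 2 2 3 3 4 4 5 5 6 6 7 7; ≤3: 1 1 2 3 4 5 7 8 10 12 14 16 19 21; ≤4: 1 1 2 3 5 6 9 11 15 18 23 27 34 39; ≤5: 1 1 2 3 5 7 10 13 18 23 30 37 47 57. r_5(13) = 57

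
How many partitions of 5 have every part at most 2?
Let r_j(i) = number of partitions of i into parts ≤ j, for i = 0..5. r_1(i) = 1 for all i; r_j(i) = r_{j-1}(i) + r_j(i-j). Rows j = 2..2: ≤2: 1 1 2 2 3 3. r_2(5) = 3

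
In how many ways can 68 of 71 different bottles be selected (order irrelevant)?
C(71,68) = 71!/(68!×3!) = 57155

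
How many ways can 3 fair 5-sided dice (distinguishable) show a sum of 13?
Coefficient of x^13 in (x + x² + ... + x^5)^3. By inclusion-exclusion on dice exceeding 5: Σ_j (-1)^j C(3,j)·C(13-1-5j, 2) = C(3,0)·C(12,2) - C(3,1)·C(7,2) + C(3,2)·C(2,2) = 1·66 - 3·21 + 3·1 = 6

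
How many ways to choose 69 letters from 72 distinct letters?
C(72,69) = 72!/(69!×3!) = 59640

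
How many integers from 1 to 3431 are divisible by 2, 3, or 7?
⌊3431/2⌋+⌊3431/3⌋+⌊3431/7⌋ - ⌊3431/6⌋-⌊3431/14⌋-⌊3431/21⌋ + ⌊3431/42⌋ = 1715+1143+490 - 571-245-163 + 81 = 2450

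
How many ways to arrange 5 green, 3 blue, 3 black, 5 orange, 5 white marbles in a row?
21! / (5! × 3! × 3! × 5! × 5!) = 821292151680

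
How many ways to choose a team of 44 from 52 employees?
C(52,44) = 52!/(44!×8!) = 752538150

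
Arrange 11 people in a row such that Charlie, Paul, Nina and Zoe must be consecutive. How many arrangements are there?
Treat the 4 as one block: (11-4+1)! × 4! = 40320 × 24 = 967680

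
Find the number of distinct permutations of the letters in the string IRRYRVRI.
8! / (1! × 1! × 2! × 4!) = 840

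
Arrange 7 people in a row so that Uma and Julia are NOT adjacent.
Total - adjacent = 7! - (7-1)!×2 = 5040 - 1440 = 3600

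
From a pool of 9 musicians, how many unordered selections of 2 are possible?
C(9,2) = 9!/(2!×7!) = 36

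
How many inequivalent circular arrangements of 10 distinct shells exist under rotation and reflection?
(10-1)!/2 = 362880/2 = 181440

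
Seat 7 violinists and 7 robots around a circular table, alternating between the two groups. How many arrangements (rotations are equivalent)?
Fix one of the violinists: (7-1)! ways for the remaining violinists, × 7! ways for the robots = 720 × 5040 = 3628800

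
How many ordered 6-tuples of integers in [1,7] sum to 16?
Coefficient of x^16 in (x + x² + ... + x^7)^6. By inclusion-exclusion on dice exceeding 7: Σ_j (-1)^j C(6,j)·C(16-1-7j, 5) = C(6,0)·C(15,5) - C(6,1)·C(8,5) = 1·3003 - 6·56 = 2667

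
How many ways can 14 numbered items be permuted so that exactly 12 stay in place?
Choose the 12 fixed points C(14,12) = 91, derange the rest: !2 = Σ_{j=0}^{2} (-1)^j·2!/j! = 2 - 2 + 1 = 1. Product = 91 × 1 = 91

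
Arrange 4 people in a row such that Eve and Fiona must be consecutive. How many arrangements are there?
Treat the 2 as one block: (4-2+1)! × 2! = 6 × 2 = 12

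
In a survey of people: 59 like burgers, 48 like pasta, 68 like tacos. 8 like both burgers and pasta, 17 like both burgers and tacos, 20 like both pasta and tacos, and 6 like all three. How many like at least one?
|A∪B∪C| = 59+48+68-8-17-20+6 = 136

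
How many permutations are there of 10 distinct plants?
10! = 3628800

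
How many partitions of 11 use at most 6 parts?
By conjugation, equals partitions of 11 into parts ≤ 6. Let r_j(i) = number of partitions of i into parts ≤ j, for i = 0..11. r_1(i) = 1 for all i; r_j(i) = r_{j-1}(i) + r_j(i-j). Rows j = 2..6: ≤2: 1 1 2 2 3 3 4 4 5 5 6 6; ≤3: 1 1 2 3 4 5 7 8 10 12 14 16; ≤4: 1 1 2 3 5 6 9 11 15 18 23 27; ≤5: 1 1 2 3 5 7 10 13 18 23 30 37; ≤6: 1 1 2 3 5 7 11 14 20 26 35 44. r_6(11) = 44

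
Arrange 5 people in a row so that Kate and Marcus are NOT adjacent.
Total - adjacent = 5! - (5-1)!×2 = 120 - 48 = 72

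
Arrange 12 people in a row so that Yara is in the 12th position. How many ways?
Fix one position: (12-1)! = 39916800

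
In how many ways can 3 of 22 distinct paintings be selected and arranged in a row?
P(22,3) = 22!/(22-3)! = 9240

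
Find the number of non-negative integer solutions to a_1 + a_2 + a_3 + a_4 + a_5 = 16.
C(16+5-1, 5-1) = C(20, 4) = 4845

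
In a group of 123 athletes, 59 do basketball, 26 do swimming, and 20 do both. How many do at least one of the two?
|A∪B| = |A| + |B| - |A∩B| = 59 + 26 - 20 = 65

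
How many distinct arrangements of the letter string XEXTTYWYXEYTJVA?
15! / (3! × 1! × 1! × 2! × 3! × 1! × 3! × 1!) = 3027024000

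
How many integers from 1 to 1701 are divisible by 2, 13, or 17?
⌊1701/2⌋+⌊1701/13⌋+⌊1701/17⌋ - ⌊1701/26⌋-⌊1701/34⌋-⌊1701/221⌋ + ⌊1701/442⌋ = 850+130+100 - 65-50-7 + 3 = 961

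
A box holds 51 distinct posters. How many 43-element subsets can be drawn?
C(51,43) = 51!/(43!×8!) = 636763050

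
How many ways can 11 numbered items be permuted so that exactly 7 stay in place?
Choose the 7 fixed points C(11,7) = 330, derange the rest: !4 = Σ_{j=0}^{4} (-1)^j·4!/j! = 24 - 24 + 12 - 4 + 1 = 9. Product = 330 × 9 = 2970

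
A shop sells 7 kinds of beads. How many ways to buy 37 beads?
C(37+7-1, 7-1) = C(43, 6) = 6096454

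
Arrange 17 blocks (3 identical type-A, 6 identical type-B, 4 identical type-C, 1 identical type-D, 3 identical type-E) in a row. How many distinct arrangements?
17! / (3! × 6! × 4! × 1! × 3!) = 571771200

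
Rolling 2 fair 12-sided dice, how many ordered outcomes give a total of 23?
Coefficient of x^23 in (x + x² + ... + x^12)^2. By inclusion-exclusion on dice exceeding 12: Σ_j (-1)^j C(2,j)·C(23-1-12j, 1) = C(2,0)·C(22,1) - C(2,1)·C(10,1) = 1·22 - 2·10 = 2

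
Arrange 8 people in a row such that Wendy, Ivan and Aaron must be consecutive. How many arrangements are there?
Treat the 3 as one block: (8-3+1)! × 3! = 720 × 6 = 4320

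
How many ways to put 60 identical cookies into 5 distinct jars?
C(60+5-1, 5-1) = C(64, 4) = 635376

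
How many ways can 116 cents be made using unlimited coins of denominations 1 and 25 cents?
Coefficient of x^116 in 1/(1-x^1) · 1/(1-x^25). Use j coins of 25 for j = 0..⌊116/25⌋ = 4, the rest in 1s: 4 + 1 = 5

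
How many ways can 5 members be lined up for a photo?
5! = 120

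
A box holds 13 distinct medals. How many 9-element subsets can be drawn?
C(13,9) = 13!/(9!×4!) = 715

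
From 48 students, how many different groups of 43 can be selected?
C(48,43) = 48!/(43!×5!) = 1712304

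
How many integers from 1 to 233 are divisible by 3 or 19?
⌊233/3⌋ + ⌊233/19⌋ - ⌊233/57⌋ = 77 + 12 - 4 = 85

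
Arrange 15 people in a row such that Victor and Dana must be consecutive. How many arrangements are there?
Treat the 2 as one block: (15-2+1)! × 2! = 87178291200 × 2 = 174356582400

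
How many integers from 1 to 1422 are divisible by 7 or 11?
⌊1422/7⌋ + ⌊1422/11⌋ - ⌊1422/77⌋ = 203 + 129 - 18 = 314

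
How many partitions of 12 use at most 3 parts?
By conjugation, equals partitions of 12 into parts ≤ 3. Let r_j(i) = number of partitions of i into parts ≤ j, for i = 0..12. r_1(i) = 1 for all i; r_j(i) = r_{j-1}(i) + r_j(i-j). Rows j = 2..3: ≤2: 1 1 2 2 3 3 4 4 5 5 6 6 7; ≤3: 1 1 2 3 4 5 7 8 10 12 14 16 19. r_3(12) = 19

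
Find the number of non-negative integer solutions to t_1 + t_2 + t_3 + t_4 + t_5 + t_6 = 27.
C(27+6-1, 6-1) = C(32, 5) = 201376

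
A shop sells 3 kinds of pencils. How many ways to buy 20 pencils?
C(20+3-1, 3-1) = C(22, 2) = 231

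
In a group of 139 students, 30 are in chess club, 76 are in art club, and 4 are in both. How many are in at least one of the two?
|A∪B| = |A| + |B| - |A∩B| = 30 + 76 - 4 = 102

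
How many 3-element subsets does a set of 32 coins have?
C(32,3) = 32!/(3!×29!) = 4960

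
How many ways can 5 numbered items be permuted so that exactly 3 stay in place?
Choose the 3 fixed points C(5,3) = 10, derange the rest: !2 = Σ_{j=0}^{2} (-1)^j·2!/j! = 2 - 2 + 1 = 1. Product = 10 × 1 = 10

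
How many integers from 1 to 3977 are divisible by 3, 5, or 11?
⌊3977/3⌋+⌊3977/5⌋+⌊3977/11⌋ - ⌊3977/15⌋-⌊3977/33⌋-⌊3977/55⌋ + ⌊3977/165⌋ = 1325+795+361 - 265-120-72 + 24 = 2048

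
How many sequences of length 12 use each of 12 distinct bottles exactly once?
12! = 479001600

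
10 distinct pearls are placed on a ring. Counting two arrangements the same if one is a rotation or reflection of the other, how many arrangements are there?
(10-1)!/2 = 362880/2 = 181440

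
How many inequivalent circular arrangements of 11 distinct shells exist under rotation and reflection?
(11-1)!/2 = 3628800/2 = 1814400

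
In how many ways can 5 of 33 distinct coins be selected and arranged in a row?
P(33,5) = 33!/(33-5)! = 28480320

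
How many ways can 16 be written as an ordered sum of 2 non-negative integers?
C(16+2-1, 2-1) = C(17, 1) = 17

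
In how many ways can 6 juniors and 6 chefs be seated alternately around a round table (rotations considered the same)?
Fix one of the juniors: (6-1)! ways for the remaining juniors, × 6! ways for the chefs = 120 × 720 = 86400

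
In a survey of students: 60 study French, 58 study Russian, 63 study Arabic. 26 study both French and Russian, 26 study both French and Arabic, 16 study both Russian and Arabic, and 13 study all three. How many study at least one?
|A∪B∪C| = 60+58+63-26-26-16+13 = 126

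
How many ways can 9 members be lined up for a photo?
9! = 362880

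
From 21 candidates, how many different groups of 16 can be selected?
C(21,16) = 21!/(16!×5!) = 20349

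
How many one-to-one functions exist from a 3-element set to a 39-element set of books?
P(39,3) = 39!/(39-3)! = 54834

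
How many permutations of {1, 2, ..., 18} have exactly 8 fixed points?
Choose the 8 fixed points C(18,8) = 43758, derange the rest: !10 = Σ_{j=0}^{10} (-1)^j·10!/j! = 3628800 - 3628800 + 1814400 - 604800 + 151200 - 30240 + 5040 - 720 + 90 - 10 + 1 = 1334961. Product = 43758 × 1334961 = 58415223438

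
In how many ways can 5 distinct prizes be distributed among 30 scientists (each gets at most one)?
P(30,5) = 30!/(30-5)! = 17100720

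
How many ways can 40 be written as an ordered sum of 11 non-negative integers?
C(40+11-1, 11-1) = C(50, 10) = 10272278170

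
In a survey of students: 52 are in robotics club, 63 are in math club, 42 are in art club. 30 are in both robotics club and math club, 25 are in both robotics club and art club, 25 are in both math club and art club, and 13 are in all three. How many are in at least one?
|A∪B∪C| = 52+63+42-30-25-25+13 = 90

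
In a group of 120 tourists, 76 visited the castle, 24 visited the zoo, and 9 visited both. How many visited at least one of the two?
|A∪B| = |A| + |B| - |A∩B| = 76 + 24 - 9 = 91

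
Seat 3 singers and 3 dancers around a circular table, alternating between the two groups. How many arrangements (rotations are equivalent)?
Fix one of the singers: (3-1)! ways for the remaining singers, × 3! ways for the dancers = 2 × 6 = 12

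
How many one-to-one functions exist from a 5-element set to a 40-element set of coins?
P(40,5) = 40!/(40-5)! = 78960960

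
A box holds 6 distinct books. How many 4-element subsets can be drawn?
C(6,4) = 6!/(4!×2!) = 15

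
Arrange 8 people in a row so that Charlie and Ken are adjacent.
Treat as block: (8-1)! × 2! = 5040 × 2 = 10080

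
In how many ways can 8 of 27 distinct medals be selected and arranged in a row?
P(27,8) = 27!/(27-8)! = 89513424000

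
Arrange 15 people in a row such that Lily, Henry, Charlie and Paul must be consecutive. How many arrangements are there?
Treat the 4 as one block: (15-4+1)! × 4! = 479001600 × 24 = 11496038400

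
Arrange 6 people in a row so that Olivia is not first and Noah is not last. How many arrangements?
By inclusion-exclusion: 6! - 2×(6-1)! + (6-2)! = 720 - 240 + 24 = 504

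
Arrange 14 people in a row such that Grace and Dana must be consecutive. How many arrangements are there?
Treat the 2 as one block: (14-2+1)! × 2! = 6227020800 × 2 = 12454041600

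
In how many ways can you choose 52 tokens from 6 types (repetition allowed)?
C(52+6-1, 6-1) = C(57, 5) = 4187106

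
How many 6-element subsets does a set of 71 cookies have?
C(71,6) = 71!/(6!×65!) = 143218999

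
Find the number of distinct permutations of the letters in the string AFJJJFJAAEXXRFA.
15! / (1! × 4! × 4! × 3! × 2! × 1!) = 189189000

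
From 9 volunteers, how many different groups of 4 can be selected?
C(9,4) = 9!/(4!×5!) = 126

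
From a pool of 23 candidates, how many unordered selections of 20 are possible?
C(23,20) = 23!/(20!×3!) = 1771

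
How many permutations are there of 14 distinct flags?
14! = 87178291200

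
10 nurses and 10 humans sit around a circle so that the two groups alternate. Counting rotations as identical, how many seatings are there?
Fix one of the nurses: (10-1)! ways for the remaining nurses, × 10! ways for the humans = 362880 × 3628800 = 1316818944000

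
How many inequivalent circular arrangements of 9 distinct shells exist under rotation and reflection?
(9-1)!/2 = 40320/2 = 20160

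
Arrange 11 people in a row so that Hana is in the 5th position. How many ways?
Fix one position: (11-1)! = 3628800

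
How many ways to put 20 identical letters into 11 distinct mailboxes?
C(20+11-1, 11-1) = C(30, 10) = 30045015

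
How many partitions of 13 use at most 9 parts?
By conjugation, equals partitions of 13 into parts ≤ 9. Let r_j(i) = number of partitions of i into parts ≤ j, for i = 0..13. r_1(i) = 1 for all i; r_j(i) = r_{j-1}(i) + r_j(i-j). Rows j = 2..9: ≤2: 1 1 2 2 3 3 4 4 5 5 6 6 7 7; ≤3: 1 1 2 3 4 5 7 8 10 12 14 16 19 21; ≤4: 1 1 2 3 5 6 9 11 15 18 23 27 34 39; ≤5: 1 1 2 3 5 7 10 13 18 23 30 37 47 57; ≤6: 1 1 2 3 5 7 11 14 20 26 35 44 58 71; ≤7: 1 1 2 3 5 7 11 15 21 28 38 49 65 82; ≤8: 1 1 2 3 5 7 11 15 22 29 40 52 70 89; ≤9: 1 1 2 3 5 7 11 15 22 30 41 54 73 94. r_9(13) = 94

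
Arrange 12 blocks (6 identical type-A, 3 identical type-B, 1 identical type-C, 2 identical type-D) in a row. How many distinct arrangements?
12! / (6! × 3! × 1! × 2!) = 55440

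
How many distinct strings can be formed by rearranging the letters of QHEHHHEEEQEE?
12! / (4! × 6! × 2!) = 13860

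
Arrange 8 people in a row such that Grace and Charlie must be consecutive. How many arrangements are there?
Treat the 2 as one block: (8-2+1)! × 2! = 5040 × 2 = 10080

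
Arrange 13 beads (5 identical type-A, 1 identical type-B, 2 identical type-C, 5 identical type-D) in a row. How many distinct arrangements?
13! / (5! × 1! × 2! × 5!) = 216216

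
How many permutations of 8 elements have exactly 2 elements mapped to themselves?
Choose the 2 fixed points C(8,2) = 28, derange the rest: !6 = Σ_{j=0}^{6} (-1)^j·6!/j! = 720 - 720 + 360 - 120 + 30 - 6 + 1 = 265. Product = 28 × 265 = 7420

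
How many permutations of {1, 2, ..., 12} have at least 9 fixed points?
Exactly j fixed points: C(12,j)·!(12-j); sum over j ≥ 9 (derangement numbers via !m = (m-1)·(!(m-1) + !(m-2)): !0..!3 = 1, 0, 1, 2). Σ_{j=9}^{12} C(12,j)·!(12-j) = C(12,9)·!3 + C(12,10)·!2 + C(12,11)·!1 + C(12,12)·!0 = 220·2 + 66·1 + 12·0 + 1·1 = 507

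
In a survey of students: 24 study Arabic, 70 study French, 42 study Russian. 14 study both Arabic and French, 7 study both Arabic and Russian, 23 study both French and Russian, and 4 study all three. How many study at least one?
|A∪B∪C| = 24+70+42-14-7-23+4 = 96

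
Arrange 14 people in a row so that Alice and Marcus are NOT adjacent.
Total - adjacent = 14! - (14-1)!×2 = 87178291200 - 12454041600 = 74724249600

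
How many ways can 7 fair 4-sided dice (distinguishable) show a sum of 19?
Coefficient of x^19 in (x + x² + ... + x^4)^7. By inclusion-exclusion on dice exceeding 4: Σ_j (-1)^j C(7,j)·C(19-1-4j, 6) = C(7,0)·C(18,6) - C(7,1)·C(14,6) + C(7,2)·C(10,6) - C(7,3)·C(6,6) = 1·18564 - 7·3003 + 21·210 - 35·1 = 1918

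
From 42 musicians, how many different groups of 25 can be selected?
C(42,25) = 42!/(25!×17!) = 254661927156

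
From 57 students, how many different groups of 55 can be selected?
C(57,55) = 57!/(55!×2!) = 1596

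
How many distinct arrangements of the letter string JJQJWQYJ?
8! / (4! × 1! × 2! × 1!) = 840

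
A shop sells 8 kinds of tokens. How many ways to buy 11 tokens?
C(11+8-1, 8-1) = C(18, 7) = 31824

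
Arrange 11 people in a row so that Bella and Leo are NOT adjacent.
Total - adjacent = 11! - (11-1)!×2 = 39916800 - 7257600 = 32659200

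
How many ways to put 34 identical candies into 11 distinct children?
C(34+11-1, 11-1) = C(44, 10) = 2481256778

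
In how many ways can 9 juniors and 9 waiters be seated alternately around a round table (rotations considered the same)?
Fix one of the juniors: (9-1)! ways for the remaining juniors, × 9! ways for the waiters = 40320 × 362880 = 14631321600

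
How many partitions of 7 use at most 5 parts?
By conjugation, equals partitions of 7 into parts ≤ 5. Let r_j(i) = number of partitions of i into parts ≤ j, for i = 0..7. r_1(i) = 1 for all i; r_j(i) = r_{j-1}(i) + r_j(i-j). Rows j = 2..5: ≤2: 1 1 2 2 3 3 4 4; ≤3: 1 1 2 3 4 5 7 8; ≤4: 1 1 2 3 5 6 9 11; ≤5: 1 1 2 3 5 7 10 13. r_5(7) = 13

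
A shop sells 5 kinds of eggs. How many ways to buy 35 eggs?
C(35+5-1, 5-1) = C(39, 4) = 82251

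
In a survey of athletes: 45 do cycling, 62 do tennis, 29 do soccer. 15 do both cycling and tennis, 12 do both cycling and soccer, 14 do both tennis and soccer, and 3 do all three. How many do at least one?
|A∪B∪C| = 45+62+29-15-12-14+3 = 98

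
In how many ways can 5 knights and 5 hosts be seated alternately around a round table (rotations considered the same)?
Fix one of the knights: (5-1)! ways for the remaining knights, × 5! ways for the hosts = 24 × 120 = 2880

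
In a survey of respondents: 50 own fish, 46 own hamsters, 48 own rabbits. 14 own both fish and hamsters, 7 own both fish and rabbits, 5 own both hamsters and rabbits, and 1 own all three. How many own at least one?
|A∪B∪C| = 50+46+48-14-7-5+1 = 119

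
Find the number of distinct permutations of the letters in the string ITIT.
4! / (2! × 2!) = 6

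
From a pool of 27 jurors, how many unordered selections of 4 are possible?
C(27,4) = 27!/(4!×23!) = 17550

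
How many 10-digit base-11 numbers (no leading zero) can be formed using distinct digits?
First digit: 10 choices (nonzero). Then descending: 10 × 10 × 9 × 8 × 7 × 6 × 5 × 4 × 3 × 2 = 36288000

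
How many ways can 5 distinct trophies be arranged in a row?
5! = 120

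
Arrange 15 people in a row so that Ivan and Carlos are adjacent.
Treat as block: (15-1)! × 2! = 87178291200 × 2 = 174356582400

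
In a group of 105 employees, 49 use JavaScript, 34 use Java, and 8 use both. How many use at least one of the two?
|A∪B| = |A| + |B| - |A∩B| = 49 + 34 - 8 = 75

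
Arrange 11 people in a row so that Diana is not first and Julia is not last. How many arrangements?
By inclusion-exclusion: 11! - 2×(11-1)! + (11-2)! = 39916800 - 7257600 + 362880 = 33022080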